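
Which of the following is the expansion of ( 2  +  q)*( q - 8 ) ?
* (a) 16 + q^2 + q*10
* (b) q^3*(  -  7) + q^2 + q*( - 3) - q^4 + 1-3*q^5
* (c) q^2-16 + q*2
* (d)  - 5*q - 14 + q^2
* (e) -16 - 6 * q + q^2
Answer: e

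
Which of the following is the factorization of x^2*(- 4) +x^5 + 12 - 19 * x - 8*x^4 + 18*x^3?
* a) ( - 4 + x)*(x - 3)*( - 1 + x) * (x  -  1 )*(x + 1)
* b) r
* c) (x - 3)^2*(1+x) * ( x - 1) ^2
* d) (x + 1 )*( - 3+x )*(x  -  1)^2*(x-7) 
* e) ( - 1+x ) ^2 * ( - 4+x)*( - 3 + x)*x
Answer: a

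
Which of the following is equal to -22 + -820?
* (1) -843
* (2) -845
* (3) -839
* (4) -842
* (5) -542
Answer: 4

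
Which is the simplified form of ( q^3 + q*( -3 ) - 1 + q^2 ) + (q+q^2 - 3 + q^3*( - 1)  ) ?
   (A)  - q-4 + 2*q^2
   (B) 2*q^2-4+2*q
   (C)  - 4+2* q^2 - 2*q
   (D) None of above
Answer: C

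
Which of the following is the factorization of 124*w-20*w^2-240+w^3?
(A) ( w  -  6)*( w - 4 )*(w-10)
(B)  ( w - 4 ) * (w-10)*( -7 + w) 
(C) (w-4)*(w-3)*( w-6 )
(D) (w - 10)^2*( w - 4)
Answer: A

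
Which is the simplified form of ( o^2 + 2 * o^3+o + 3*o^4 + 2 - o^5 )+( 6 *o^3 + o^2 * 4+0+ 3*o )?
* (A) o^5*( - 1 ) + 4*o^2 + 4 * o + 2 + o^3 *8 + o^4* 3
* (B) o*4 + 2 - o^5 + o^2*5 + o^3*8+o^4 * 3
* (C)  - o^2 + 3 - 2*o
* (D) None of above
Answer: B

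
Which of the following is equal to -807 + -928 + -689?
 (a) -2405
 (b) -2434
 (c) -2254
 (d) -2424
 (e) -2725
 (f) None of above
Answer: d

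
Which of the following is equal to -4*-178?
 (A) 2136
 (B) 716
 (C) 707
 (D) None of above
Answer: D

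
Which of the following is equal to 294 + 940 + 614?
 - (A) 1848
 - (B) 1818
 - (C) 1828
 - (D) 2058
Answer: A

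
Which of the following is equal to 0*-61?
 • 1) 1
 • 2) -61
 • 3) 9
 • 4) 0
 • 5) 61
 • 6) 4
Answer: 4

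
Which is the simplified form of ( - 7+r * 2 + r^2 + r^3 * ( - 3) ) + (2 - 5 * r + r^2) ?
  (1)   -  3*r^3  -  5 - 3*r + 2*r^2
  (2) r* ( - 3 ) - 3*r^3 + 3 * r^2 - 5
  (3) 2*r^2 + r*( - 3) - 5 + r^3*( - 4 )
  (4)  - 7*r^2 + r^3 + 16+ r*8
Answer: 1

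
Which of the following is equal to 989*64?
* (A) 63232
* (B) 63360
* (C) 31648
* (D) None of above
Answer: D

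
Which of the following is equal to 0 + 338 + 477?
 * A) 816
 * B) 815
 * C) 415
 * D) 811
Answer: B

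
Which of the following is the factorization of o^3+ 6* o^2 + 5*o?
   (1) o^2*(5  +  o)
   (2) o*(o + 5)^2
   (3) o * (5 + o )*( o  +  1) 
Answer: 3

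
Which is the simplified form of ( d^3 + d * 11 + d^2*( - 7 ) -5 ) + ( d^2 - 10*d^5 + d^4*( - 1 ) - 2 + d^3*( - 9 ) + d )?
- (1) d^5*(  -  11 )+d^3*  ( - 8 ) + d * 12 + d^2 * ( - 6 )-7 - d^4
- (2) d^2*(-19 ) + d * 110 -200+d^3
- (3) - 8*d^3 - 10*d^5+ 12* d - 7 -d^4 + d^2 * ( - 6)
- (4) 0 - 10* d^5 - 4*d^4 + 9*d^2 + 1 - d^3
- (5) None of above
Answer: 3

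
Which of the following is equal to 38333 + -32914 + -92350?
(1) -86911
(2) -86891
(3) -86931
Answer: 3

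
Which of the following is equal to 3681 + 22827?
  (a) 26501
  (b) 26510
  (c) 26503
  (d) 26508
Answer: d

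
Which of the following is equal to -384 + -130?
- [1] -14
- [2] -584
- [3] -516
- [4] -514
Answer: 4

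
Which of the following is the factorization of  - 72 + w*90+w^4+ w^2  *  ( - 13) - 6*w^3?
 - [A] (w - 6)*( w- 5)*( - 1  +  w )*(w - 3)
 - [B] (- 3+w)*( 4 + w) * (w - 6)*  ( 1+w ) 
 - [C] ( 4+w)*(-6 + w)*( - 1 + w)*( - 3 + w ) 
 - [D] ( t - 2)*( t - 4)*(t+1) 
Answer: C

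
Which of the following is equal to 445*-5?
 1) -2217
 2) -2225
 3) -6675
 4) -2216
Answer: 2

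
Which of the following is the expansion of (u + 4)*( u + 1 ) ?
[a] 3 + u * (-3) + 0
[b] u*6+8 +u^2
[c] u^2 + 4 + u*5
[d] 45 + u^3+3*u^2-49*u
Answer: c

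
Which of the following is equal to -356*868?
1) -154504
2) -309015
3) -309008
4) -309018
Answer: 3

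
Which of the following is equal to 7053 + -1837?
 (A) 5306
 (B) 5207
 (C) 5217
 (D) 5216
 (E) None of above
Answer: D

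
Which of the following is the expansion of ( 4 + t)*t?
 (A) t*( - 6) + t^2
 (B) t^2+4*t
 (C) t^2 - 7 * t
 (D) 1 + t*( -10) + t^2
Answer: B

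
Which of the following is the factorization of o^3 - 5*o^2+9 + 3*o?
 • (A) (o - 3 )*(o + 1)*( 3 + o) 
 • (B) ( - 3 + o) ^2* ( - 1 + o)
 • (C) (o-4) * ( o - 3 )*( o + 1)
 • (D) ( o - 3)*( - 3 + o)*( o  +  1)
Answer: D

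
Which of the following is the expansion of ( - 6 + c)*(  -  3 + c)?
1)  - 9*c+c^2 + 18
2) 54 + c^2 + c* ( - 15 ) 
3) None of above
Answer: 1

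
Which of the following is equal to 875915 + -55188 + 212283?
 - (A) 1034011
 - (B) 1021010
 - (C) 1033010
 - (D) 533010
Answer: C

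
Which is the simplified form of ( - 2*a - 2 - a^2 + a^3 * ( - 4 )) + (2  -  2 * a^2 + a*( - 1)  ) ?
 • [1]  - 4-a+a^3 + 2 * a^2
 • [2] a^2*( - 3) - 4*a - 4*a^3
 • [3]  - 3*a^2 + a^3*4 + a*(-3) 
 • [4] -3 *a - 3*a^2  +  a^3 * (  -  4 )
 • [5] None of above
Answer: 4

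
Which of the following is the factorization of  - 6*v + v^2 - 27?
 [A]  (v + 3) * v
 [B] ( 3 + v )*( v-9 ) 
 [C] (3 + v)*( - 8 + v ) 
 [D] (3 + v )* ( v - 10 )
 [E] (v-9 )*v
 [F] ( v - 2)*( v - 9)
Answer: B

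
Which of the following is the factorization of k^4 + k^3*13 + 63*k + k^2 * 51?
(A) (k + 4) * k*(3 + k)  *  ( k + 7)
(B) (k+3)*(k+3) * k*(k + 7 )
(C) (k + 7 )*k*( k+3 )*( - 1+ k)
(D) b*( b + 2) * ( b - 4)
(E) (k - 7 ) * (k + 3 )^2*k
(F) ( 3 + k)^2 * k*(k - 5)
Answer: B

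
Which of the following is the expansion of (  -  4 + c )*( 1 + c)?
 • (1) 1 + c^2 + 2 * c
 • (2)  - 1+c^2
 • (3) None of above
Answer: 3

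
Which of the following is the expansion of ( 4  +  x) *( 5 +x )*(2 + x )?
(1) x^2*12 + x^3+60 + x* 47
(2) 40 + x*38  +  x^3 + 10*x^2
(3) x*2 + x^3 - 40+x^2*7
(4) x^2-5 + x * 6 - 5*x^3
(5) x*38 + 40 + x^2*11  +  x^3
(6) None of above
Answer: 5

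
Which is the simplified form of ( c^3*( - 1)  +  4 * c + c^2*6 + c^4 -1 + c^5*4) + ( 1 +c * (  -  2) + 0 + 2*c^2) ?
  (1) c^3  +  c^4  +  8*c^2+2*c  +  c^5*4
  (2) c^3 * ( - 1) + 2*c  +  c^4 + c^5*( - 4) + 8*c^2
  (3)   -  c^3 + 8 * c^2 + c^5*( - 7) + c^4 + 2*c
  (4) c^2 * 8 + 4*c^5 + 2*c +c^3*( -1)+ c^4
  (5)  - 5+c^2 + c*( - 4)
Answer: 4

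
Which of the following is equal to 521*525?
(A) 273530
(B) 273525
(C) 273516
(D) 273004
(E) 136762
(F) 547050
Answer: B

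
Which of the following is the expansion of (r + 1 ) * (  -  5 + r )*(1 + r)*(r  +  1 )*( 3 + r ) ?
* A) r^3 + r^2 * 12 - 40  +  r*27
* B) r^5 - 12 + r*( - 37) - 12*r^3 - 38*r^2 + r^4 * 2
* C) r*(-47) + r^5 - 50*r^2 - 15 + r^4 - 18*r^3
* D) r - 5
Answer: C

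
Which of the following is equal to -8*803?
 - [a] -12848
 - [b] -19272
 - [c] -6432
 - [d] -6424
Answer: d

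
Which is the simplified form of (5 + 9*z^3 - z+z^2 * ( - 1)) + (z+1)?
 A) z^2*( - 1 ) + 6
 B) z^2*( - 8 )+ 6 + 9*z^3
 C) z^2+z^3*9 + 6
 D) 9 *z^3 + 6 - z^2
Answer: D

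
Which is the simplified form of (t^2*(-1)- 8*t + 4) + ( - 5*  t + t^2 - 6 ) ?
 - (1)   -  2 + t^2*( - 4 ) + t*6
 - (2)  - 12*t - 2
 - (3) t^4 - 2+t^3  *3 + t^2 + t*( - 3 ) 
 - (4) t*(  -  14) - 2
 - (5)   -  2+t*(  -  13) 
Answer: 5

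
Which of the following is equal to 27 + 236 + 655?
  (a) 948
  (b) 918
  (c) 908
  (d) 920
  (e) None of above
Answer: b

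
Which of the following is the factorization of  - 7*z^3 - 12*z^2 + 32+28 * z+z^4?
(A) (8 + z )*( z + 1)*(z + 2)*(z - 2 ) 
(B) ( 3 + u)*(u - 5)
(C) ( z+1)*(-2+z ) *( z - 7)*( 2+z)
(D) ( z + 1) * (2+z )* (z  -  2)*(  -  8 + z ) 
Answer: D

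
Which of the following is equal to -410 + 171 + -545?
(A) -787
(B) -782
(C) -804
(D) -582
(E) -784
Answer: E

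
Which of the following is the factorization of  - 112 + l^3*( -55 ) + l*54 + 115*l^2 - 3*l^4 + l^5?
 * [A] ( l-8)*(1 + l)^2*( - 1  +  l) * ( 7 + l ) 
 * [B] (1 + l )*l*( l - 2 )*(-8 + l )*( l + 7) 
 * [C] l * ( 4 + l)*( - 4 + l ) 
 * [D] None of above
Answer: D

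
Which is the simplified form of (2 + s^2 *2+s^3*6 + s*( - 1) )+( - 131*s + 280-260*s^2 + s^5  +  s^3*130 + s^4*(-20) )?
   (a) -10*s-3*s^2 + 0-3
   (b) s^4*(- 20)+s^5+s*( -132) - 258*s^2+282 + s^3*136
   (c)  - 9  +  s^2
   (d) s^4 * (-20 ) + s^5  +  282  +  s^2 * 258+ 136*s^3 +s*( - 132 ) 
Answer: b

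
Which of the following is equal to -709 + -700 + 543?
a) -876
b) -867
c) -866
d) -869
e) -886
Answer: c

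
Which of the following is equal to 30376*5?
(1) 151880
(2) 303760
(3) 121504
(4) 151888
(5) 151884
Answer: 1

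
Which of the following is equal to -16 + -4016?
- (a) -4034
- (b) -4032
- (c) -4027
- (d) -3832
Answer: b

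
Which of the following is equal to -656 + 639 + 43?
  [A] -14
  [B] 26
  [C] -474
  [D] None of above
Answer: B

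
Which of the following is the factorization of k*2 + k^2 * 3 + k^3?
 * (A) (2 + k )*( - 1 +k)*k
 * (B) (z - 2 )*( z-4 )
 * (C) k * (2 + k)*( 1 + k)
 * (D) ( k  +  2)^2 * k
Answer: C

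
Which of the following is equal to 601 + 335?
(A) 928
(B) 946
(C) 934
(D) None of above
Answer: D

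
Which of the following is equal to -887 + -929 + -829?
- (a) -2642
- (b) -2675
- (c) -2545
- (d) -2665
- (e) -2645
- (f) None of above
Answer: e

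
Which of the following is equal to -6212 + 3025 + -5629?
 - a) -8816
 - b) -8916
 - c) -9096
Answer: a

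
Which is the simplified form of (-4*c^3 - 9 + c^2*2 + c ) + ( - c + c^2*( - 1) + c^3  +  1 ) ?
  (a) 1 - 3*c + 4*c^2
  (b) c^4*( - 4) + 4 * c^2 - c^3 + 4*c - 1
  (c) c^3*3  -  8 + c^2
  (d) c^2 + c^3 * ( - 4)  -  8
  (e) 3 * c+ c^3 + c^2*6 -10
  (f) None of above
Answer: f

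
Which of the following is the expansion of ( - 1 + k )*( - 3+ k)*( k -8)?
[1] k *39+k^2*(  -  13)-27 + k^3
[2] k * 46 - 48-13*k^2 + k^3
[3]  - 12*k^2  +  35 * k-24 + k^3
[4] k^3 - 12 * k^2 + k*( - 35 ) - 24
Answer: 3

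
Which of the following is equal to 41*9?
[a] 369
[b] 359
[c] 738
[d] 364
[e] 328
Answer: a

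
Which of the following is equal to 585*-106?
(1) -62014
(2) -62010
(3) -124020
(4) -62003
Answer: 2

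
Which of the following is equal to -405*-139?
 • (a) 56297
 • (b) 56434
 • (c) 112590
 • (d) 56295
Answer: d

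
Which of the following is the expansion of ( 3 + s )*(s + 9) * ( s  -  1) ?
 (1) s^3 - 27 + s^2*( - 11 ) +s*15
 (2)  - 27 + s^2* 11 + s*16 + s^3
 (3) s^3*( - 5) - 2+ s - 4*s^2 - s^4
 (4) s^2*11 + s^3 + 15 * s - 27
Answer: 4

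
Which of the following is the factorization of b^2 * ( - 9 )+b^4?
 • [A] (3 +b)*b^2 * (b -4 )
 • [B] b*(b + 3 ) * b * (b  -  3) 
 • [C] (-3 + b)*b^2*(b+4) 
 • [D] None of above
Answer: B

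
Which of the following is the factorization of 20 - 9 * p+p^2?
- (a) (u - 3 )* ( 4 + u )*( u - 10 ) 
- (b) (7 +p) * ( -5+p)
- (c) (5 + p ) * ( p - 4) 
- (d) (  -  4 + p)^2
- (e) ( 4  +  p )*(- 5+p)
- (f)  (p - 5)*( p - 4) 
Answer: f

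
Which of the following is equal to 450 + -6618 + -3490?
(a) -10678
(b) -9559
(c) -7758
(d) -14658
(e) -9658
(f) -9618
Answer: e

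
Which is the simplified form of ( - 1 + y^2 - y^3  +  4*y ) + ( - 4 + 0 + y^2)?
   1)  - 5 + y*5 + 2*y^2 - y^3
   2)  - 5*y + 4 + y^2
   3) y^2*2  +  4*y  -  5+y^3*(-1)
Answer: 3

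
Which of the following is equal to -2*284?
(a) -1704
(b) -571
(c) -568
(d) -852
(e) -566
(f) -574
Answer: c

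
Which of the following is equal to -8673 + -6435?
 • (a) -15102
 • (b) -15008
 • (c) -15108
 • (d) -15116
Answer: c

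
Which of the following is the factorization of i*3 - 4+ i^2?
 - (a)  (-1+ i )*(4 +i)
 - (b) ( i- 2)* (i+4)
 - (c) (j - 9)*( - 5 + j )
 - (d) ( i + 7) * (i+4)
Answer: a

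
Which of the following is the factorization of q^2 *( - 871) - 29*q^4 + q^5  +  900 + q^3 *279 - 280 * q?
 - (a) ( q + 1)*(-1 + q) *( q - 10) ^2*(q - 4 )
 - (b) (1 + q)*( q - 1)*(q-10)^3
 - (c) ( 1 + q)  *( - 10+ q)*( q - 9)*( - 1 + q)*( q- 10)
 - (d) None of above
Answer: c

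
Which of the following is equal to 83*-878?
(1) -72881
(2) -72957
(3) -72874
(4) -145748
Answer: 3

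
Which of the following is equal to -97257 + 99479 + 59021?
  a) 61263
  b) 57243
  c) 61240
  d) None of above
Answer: d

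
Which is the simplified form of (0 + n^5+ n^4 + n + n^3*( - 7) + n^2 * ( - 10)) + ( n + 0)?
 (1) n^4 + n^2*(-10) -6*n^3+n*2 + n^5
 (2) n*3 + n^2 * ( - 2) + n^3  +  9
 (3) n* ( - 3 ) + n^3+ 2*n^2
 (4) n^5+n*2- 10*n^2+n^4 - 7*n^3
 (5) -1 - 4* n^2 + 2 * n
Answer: 4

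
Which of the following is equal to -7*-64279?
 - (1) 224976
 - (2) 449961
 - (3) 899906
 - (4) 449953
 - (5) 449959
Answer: 4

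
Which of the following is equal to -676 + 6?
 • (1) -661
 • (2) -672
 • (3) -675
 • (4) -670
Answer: 4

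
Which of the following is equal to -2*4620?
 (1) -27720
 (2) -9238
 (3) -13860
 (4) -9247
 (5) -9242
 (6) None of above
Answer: 6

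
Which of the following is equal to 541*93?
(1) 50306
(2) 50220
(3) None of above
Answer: 3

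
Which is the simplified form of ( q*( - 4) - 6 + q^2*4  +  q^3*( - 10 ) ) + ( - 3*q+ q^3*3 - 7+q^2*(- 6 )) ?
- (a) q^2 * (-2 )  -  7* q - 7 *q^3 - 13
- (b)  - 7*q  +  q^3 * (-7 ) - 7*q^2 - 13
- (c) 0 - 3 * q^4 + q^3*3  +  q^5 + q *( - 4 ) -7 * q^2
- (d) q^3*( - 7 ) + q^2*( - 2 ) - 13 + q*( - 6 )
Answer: a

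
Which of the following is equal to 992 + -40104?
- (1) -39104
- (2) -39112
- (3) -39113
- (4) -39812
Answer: 2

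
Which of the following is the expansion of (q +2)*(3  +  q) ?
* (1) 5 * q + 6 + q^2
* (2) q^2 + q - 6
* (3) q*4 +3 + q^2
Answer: 1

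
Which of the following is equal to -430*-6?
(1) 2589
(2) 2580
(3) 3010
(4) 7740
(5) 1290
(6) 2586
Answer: 2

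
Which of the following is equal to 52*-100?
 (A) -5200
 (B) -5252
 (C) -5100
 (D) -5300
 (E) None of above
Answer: A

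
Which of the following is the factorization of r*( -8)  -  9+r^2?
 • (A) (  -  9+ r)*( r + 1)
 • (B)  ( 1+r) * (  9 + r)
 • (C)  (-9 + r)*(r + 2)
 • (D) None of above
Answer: A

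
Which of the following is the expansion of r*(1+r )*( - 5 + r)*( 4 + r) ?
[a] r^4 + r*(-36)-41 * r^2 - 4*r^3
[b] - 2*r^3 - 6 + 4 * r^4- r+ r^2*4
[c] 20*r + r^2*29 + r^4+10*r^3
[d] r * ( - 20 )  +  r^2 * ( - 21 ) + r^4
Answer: d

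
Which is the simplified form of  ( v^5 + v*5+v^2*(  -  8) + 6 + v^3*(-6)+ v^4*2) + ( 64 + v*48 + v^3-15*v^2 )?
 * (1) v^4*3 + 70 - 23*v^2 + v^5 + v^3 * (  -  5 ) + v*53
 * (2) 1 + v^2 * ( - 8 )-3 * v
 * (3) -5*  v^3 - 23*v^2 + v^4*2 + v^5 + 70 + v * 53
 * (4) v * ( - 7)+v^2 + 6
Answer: 3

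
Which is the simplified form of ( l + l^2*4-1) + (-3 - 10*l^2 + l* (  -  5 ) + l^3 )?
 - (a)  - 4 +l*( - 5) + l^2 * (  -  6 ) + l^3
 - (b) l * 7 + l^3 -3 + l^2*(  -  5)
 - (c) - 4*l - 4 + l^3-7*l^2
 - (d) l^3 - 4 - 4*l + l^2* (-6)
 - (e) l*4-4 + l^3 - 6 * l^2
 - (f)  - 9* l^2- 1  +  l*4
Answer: d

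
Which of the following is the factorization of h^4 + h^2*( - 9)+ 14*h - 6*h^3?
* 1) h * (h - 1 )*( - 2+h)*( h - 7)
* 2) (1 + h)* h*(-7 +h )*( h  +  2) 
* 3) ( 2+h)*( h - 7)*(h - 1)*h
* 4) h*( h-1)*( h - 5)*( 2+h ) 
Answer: 3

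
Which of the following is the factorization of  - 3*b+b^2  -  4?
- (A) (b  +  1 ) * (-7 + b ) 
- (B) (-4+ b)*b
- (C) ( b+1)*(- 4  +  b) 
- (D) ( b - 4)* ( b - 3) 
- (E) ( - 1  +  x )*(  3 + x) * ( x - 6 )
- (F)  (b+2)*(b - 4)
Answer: C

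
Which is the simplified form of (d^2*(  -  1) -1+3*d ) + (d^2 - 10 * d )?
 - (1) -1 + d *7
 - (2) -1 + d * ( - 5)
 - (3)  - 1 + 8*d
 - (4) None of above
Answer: 4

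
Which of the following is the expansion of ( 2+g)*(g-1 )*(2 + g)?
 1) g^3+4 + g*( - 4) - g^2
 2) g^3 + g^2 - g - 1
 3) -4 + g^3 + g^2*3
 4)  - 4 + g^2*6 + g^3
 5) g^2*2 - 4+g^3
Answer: 3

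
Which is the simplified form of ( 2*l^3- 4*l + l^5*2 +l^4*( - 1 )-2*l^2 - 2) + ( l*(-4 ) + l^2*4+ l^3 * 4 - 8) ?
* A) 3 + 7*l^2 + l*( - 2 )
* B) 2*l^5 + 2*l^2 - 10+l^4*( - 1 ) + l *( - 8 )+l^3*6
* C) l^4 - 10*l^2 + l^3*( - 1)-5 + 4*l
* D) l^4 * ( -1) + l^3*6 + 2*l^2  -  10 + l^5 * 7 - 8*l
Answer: B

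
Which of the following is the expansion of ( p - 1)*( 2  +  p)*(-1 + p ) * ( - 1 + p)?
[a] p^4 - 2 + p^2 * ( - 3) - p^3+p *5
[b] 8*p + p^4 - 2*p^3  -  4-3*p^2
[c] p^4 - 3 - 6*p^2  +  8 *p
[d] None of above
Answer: a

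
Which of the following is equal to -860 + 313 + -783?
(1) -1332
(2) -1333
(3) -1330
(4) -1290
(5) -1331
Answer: 3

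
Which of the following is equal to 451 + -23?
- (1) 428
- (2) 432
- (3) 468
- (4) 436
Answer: 1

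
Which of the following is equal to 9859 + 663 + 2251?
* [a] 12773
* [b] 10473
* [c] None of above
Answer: a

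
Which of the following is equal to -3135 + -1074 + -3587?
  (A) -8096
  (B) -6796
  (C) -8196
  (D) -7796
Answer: D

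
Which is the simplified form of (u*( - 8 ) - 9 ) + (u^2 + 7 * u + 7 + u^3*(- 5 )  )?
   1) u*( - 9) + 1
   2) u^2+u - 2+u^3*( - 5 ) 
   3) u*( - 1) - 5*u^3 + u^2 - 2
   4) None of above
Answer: 3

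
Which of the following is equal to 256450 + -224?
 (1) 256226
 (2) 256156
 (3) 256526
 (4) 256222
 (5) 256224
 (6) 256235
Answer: 1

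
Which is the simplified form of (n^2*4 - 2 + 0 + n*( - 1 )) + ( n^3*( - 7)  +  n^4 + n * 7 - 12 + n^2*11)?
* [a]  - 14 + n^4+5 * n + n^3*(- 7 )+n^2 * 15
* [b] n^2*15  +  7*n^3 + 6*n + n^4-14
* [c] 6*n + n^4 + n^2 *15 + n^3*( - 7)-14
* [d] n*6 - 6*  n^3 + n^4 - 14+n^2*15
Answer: c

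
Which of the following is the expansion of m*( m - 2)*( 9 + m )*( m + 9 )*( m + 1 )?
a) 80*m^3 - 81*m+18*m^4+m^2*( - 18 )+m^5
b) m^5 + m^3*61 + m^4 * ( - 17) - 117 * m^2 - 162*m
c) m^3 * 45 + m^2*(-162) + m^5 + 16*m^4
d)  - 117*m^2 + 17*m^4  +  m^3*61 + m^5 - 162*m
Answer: d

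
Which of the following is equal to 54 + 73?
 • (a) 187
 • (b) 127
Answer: b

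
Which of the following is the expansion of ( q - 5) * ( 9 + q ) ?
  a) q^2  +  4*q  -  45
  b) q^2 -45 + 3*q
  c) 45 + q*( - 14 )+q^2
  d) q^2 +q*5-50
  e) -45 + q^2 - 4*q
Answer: a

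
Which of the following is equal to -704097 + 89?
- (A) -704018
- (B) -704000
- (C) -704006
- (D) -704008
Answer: D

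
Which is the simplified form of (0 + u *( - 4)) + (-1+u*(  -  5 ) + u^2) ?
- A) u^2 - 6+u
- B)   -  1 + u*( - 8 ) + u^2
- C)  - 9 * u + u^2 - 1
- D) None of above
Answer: C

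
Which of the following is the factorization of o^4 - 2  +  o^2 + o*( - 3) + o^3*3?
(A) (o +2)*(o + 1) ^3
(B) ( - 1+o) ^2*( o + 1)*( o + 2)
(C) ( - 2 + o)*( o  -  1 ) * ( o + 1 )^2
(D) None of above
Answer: D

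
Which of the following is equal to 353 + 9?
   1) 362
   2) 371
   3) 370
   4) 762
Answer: 1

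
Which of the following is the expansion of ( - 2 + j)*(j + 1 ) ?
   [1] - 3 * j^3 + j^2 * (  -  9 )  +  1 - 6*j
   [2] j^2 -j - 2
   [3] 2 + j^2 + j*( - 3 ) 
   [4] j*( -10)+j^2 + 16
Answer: 2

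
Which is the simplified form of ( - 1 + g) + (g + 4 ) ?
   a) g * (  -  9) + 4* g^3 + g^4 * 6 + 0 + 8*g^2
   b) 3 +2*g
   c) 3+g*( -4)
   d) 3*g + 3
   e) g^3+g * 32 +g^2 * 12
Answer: b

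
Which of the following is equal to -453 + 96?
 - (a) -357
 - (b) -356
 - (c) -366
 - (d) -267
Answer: a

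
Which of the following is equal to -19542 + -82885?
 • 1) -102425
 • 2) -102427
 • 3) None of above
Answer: 2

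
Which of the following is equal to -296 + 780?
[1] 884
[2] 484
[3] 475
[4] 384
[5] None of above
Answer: 2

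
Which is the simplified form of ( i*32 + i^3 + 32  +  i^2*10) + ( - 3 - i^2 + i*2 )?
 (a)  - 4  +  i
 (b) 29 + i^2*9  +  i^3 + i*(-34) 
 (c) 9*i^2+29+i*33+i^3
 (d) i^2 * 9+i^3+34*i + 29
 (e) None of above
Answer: d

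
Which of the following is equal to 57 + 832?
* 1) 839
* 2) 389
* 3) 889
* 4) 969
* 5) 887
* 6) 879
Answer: 3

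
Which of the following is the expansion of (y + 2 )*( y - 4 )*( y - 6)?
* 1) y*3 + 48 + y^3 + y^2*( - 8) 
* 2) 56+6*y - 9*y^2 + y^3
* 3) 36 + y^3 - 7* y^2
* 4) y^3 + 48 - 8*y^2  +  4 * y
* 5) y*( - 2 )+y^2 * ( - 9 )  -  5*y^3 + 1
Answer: 4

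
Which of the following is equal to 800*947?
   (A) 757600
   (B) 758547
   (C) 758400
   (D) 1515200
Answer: A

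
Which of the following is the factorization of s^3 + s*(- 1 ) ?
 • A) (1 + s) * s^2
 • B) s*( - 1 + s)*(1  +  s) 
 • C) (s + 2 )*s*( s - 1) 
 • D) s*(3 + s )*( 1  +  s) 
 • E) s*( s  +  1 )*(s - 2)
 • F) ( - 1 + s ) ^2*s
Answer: B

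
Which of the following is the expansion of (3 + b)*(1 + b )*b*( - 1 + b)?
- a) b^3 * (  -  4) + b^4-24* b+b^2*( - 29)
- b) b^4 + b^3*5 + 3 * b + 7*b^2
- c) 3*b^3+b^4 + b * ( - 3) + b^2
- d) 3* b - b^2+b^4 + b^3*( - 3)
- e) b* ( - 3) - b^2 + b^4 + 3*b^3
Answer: e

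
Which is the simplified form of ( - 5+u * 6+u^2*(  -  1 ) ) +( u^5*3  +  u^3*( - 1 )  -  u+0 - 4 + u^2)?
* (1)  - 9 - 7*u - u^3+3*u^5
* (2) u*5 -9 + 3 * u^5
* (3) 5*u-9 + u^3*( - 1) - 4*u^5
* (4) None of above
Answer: 4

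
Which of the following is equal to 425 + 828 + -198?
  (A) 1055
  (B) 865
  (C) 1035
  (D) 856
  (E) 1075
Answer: A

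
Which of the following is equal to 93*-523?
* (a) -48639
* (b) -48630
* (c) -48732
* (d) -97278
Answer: a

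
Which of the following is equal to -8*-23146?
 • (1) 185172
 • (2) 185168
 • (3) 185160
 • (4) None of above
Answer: 2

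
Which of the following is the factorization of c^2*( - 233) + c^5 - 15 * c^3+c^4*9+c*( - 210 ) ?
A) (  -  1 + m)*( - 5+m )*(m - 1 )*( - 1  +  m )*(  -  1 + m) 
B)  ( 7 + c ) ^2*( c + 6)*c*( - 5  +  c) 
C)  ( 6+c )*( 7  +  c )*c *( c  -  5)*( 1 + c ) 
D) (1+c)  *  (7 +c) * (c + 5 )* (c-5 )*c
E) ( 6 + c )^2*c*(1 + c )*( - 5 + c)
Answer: C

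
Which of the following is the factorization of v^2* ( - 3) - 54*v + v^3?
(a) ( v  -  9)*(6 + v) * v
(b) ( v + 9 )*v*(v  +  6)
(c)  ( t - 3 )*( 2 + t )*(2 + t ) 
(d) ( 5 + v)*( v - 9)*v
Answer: a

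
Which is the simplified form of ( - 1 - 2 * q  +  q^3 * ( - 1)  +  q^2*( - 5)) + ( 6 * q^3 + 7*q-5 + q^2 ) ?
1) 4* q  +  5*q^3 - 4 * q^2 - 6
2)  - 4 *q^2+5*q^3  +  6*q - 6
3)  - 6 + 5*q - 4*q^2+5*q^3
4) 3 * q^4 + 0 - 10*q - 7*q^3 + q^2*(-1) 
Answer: 3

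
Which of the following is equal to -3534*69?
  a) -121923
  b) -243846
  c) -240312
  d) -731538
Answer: b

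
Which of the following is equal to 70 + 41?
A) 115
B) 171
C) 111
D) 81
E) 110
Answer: C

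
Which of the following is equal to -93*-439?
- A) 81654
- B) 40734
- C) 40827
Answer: C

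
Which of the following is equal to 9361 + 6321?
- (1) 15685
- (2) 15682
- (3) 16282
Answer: 2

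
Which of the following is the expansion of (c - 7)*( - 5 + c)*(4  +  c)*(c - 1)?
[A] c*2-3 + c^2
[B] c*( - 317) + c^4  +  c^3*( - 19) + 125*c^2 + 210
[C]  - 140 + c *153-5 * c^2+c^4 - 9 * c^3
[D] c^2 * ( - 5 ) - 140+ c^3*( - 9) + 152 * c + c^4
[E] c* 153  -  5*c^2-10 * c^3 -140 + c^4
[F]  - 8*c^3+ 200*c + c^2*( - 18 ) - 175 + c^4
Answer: C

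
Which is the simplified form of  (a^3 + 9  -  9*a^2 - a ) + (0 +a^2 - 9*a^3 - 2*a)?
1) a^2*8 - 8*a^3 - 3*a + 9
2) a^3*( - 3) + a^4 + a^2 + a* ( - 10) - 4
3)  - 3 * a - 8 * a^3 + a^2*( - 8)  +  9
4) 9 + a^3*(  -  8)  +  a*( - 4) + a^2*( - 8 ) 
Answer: 3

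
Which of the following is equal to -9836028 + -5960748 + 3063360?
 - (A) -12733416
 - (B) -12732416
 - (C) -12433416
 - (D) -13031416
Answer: A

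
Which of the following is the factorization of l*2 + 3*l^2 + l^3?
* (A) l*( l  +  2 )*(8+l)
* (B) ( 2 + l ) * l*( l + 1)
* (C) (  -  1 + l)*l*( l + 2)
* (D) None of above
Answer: B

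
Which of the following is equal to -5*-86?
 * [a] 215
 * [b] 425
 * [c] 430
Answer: c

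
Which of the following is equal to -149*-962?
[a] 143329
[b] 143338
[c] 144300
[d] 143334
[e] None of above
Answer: b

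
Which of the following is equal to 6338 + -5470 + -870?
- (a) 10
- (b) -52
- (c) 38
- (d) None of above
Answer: d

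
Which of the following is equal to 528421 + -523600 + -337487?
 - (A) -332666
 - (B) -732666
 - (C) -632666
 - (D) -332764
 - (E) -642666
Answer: A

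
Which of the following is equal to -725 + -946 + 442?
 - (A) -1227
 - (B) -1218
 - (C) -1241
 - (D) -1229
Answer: D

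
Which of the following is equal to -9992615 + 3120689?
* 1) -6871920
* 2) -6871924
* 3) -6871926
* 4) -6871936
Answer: 3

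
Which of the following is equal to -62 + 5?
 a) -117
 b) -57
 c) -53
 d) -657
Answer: b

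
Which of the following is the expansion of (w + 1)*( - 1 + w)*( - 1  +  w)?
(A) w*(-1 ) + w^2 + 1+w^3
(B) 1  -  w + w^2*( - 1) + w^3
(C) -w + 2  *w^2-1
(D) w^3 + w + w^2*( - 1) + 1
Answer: B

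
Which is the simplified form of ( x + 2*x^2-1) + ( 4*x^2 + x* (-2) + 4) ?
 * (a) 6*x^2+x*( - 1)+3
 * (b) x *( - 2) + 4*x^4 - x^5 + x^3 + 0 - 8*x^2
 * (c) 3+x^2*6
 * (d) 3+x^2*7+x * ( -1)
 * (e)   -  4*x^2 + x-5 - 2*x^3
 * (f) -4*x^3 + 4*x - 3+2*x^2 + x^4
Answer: a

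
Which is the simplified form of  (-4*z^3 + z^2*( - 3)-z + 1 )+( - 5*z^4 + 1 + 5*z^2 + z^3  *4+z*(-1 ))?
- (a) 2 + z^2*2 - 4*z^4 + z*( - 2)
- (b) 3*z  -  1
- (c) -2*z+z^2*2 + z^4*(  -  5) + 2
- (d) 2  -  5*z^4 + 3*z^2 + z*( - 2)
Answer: c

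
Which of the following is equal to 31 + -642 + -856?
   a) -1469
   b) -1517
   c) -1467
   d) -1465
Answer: c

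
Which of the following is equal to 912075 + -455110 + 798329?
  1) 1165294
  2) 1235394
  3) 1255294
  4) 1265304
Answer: 3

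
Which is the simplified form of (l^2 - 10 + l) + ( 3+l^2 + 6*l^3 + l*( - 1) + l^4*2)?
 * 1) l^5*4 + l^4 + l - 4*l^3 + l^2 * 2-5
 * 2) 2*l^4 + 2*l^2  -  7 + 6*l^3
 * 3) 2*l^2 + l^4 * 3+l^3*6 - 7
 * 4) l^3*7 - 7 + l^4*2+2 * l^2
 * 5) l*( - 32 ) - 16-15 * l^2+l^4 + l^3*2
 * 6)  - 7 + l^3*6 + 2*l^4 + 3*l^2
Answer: 2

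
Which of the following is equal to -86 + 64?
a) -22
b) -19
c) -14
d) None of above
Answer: a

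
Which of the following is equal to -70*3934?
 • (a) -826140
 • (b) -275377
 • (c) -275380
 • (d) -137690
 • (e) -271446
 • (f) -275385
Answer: c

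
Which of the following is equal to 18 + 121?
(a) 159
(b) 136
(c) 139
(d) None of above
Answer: c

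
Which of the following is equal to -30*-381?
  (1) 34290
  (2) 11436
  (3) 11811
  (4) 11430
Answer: 4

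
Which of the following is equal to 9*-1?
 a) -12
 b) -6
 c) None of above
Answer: c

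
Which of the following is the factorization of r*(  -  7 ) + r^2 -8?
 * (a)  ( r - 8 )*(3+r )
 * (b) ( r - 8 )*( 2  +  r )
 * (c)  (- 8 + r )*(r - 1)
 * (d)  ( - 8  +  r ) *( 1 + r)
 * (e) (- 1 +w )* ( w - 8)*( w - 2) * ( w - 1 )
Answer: d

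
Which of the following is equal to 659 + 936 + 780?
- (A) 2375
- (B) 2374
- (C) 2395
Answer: A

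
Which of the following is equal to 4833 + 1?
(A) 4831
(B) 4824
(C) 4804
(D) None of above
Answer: D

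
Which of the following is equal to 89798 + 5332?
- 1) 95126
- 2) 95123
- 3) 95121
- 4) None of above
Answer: 4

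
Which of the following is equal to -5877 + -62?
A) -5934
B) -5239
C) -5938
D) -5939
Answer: D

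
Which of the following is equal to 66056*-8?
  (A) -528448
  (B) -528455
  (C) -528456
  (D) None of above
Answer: A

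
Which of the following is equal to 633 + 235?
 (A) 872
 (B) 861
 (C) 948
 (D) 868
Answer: D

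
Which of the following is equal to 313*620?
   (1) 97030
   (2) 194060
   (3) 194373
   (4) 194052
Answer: 2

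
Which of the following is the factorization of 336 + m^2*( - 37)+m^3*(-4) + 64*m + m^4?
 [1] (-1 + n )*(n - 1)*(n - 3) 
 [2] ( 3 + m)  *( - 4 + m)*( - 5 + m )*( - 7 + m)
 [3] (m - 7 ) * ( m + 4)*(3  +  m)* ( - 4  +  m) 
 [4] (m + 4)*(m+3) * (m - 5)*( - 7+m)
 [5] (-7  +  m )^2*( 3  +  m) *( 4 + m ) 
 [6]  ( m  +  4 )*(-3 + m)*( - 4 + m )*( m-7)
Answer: 3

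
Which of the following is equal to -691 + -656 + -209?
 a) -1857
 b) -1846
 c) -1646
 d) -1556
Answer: d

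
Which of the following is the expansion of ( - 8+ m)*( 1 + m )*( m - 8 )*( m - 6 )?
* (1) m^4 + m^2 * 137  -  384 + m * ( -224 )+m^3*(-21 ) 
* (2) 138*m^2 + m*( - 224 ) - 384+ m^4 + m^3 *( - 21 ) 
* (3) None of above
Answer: 2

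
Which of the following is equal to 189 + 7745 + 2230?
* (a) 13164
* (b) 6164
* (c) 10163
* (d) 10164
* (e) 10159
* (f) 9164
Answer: d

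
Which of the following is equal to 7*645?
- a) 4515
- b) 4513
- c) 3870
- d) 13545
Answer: a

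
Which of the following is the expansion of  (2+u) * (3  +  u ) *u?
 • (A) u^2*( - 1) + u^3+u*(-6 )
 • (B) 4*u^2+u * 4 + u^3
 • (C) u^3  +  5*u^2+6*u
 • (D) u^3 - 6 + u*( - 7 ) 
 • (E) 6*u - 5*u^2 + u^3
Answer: C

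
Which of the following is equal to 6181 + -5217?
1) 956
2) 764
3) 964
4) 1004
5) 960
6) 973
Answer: 3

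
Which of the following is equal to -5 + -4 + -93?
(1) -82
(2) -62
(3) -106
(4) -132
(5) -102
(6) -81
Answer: 5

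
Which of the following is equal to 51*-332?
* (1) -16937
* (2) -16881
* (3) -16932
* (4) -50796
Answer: 3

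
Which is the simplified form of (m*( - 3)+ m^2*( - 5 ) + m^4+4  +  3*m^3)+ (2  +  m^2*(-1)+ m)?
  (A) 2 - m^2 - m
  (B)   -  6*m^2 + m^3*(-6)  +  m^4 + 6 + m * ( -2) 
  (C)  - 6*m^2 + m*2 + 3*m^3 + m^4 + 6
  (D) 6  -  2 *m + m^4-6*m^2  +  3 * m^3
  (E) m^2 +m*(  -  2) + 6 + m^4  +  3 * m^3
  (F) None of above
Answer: D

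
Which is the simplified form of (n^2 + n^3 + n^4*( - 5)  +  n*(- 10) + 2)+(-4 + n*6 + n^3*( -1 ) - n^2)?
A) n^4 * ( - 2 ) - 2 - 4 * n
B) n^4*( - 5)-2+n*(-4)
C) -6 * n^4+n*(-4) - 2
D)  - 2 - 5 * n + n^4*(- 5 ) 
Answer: B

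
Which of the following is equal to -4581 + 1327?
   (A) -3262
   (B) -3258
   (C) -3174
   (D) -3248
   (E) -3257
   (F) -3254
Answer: F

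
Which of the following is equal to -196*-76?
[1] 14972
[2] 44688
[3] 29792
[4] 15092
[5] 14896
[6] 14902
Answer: 5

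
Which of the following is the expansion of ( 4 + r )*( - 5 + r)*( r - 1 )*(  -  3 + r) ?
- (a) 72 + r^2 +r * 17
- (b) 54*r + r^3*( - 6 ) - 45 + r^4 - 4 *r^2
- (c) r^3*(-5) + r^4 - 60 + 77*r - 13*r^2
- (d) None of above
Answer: c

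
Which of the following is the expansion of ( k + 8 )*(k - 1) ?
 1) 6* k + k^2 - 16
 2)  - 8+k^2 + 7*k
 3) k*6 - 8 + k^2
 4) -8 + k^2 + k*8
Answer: 2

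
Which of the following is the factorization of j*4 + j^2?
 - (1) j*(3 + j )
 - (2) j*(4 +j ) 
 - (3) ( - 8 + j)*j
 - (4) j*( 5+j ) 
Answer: 2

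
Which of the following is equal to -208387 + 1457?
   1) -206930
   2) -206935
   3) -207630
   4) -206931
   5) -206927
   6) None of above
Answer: 1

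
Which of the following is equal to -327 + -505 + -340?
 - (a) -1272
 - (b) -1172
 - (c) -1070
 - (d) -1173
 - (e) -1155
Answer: b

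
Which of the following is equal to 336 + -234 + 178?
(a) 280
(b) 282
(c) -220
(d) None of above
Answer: a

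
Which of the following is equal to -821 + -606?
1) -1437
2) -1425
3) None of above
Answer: 3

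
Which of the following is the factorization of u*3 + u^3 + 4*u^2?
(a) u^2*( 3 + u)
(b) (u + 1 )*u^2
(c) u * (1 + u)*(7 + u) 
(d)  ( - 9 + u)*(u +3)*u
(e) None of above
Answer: e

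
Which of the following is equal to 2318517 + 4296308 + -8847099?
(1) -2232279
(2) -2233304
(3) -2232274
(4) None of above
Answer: 3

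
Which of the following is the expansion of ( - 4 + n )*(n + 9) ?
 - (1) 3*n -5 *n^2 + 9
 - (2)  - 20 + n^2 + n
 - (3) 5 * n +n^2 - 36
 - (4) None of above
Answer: 3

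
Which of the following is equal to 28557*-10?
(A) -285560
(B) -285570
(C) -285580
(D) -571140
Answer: B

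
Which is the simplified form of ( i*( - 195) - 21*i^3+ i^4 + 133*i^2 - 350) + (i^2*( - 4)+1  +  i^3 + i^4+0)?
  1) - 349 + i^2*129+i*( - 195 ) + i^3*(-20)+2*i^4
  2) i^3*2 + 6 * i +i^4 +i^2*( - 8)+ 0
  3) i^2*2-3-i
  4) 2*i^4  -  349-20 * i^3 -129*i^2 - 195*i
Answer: 1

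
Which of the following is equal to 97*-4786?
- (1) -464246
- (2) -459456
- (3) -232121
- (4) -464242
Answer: 4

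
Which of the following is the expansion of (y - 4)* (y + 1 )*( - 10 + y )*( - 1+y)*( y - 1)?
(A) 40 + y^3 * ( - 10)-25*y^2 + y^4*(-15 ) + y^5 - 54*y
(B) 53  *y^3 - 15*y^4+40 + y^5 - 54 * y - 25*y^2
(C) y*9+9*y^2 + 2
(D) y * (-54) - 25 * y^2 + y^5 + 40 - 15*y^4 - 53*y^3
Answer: B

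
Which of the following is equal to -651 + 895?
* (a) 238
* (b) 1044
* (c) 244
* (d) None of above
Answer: c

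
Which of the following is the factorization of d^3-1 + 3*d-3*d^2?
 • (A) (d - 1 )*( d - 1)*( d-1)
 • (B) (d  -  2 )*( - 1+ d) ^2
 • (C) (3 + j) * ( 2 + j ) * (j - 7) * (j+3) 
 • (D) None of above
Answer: A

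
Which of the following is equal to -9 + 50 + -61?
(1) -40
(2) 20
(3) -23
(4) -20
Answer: 4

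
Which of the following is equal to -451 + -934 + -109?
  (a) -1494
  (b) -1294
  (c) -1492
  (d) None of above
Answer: a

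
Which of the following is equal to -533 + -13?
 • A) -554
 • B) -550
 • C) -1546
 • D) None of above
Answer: D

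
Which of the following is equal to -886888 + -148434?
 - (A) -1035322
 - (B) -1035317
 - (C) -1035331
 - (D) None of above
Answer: A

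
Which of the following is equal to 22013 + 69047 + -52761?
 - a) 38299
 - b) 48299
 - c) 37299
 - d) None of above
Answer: a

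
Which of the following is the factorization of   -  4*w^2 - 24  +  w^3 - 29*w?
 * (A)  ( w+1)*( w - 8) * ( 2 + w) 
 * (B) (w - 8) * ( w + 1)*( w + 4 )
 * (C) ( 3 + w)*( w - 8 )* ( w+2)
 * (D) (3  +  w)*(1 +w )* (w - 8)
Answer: D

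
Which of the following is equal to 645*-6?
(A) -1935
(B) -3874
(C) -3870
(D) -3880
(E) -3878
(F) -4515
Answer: C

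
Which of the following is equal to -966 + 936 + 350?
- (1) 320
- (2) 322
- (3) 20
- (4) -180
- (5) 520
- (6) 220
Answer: 1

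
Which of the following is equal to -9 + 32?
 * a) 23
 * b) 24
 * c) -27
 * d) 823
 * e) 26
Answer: a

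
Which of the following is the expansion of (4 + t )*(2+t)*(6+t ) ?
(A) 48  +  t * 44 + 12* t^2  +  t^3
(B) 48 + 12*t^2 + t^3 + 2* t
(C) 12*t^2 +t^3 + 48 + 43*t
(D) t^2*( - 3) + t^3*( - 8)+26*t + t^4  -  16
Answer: A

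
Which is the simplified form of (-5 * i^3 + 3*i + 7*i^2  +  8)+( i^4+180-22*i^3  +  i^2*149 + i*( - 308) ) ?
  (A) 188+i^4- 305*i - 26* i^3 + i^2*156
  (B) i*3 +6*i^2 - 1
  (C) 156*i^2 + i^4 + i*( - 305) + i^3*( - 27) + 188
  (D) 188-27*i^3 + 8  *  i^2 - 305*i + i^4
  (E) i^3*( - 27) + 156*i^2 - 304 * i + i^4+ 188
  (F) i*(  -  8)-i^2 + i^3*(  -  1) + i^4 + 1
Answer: C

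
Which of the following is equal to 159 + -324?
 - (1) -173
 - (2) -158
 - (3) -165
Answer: 3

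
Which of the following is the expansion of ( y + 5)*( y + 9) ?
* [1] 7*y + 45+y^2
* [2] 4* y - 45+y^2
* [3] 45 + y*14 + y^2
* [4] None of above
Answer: 3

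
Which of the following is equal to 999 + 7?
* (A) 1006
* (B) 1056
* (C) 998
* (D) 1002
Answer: A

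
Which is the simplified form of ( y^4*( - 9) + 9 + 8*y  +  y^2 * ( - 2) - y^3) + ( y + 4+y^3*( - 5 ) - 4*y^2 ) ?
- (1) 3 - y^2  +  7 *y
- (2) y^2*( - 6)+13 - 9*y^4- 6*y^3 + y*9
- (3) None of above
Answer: 2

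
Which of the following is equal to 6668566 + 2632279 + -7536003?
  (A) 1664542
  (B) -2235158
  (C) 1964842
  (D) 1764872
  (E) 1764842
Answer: E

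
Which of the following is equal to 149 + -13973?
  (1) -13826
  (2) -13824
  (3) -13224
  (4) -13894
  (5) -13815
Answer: 2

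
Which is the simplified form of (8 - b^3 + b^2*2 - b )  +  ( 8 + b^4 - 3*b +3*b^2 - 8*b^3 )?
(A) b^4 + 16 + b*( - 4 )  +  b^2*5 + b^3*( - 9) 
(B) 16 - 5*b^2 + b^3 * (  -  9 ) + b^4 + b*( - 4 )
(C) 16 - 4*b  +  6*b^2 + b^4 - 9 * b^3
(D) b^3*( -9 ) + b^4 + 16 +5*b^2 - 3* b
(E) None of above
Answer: A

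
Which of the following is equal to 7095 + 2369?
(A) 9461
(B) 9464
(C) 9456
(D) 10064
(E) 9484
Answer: B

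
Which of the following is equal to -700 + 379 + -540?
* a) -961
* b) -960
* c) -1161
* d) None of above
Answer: d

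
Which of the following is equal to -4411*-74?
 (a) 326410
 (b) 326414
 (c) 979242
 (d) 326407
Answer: b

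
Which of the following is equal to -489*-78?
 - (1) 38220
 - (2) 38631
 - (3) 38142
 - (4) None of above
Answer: 3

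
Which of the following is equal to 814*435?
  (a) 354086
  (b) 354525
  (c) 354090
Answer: c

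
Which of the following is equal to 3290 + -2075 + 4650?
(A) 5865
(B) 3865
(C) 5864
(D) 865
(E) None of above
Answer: A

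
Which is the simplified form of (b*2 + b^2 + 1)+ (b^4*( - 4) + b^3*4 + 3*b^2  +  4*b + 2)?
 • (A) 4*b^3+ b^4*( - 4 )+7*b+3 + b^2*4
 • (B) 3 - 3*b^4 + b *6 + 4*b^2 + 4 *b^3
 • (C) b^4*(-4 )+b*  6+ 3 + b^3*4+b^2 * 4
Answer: C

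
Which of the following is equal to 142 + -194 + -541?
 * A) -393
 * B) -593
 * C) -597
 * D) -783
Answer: B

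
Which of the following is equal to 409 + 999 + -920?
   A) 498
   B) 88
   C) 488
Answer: C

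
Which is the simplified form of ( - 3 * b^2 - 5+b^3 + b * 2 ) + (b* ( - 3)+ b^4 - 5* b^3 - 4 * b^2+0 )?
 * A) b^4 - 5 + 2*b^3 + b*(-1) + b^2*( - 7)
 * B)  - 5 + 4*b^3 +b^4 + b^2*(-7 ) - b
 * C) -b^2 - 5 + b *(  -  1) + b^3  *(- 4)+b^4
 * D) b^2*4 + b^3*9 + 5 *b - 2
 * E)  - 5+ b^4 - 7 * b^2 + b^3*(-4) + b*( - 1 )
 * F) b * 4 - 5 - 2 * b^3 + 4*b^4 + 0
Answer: E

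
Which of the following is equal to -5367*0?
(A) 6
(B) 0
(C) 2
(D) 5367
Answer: B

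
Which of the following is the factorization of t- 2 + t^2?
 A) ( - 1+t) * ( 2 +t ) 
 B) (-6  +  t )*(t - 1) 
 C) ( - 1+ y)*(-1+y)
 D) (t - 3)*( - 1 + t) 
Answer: A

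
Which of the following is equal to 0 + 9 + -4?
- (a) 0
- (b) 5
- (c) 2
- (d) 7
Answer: b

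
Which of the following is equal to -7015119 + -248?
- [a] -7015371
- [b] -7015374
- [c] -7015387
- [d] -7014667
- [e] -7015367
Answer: e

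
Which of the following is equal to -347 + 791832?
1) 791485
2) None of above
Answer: 1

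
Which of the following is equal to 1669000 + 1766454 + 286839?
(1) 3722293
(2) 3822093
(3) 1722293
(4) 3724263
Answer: 1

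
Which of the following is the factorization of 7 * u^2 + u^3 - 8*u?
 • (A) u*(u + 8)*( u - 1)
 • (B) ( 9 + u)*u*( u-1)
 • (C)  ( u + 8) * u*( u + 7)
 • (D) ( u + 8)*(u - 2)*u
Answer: A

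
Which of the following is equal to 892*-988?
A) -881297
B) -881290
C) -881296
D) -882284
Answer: C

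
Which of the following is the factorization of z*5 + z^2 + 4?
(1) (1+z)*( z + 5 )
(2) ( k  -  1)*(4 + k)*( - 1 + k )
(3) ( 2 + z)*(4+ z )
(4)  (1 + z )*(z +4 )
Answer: 4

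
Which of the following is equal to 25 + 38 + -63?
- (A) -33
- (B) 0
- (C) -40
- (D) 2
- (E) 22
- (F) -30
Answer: B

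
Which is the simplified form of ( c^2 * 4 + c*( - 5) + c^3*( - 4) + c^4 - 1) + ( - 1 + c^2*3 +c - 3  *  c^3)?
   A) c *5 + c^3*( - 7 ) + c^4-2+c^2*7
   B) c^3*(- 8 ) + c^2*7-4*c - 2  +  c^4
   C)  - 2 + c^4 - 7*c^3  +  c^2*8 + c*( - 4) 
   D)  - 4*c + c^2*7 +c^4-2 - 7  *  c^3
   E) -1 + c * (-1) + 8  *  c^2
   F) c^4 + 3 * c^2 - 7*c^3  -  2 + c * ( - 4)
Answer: D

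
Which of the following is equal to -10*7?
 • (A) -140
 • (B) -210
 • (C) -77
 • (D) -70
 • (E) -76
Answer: D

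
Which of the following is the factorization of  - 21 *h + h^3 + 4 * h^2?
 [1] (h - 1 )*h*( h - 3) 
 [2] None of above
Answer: 2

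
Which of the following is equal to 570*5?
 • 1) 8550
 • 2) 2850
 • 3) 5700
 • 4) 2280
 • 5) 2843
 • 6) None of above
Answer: 2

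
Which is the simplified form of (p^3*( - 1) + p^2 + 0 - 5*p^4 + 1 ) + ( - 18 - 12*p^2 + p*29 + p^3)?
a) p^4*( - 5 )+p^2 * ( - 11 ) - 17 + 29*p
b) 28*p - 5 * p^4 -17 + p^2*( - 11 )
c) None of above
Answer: a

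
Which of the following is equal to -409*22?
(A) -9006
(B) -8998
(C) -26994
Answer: B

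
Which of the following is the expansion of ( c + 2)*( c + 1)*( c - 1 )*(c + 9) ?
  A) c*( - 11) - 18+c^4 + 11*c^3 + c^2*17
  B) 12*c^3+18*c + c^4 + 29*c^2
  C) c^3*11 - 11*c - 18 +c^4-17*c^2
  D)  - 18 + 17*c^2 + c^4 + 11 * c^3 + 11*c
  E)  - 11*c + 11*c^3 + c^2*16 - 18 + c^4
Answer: A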